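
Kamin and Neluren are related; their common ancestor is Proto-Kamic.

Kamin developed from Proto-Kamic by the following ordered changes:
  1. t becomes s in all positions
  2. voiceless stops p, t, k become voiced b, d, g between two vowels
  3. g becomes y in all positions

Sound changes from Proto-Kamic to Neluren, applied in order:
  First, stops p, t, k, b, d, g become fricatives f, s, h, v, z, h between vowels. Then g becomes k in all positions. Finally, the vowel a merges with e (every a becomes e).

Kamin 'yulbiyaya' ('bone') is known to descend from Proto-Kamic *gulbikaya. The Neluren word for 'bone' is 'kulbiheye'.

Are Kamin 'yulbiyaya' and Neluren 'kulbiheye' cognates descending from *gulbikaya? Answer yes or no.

Derive the expected Neluren reflex of *gulbikaya:
Neluren: *gulbikaya > gulbihaya > kulbihaya > kulbiheye  (by intervocalic lenition, unconditioned shift, vowel merger)
Neluren 'kulbiheye' matches the regular reflex exactly, so the pair is cognate.

yes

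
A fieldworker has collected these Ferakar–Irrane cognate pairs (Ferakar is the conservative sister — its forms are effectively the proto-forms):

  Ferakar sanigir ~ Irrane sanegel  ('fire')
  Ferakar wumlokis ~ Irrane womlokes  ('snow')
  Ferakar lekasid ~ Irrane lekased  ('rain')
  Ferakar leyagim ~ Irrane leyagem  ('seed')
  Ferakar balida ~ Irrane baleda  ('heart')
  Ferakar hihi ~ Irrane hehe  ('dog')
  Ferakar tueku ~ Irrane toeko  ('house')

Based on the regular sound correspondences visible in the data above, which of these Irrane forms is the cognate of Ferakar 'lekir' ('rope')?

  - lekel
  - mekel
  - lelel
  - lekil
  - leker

lekel

sanigir ~ sanegel — Ferakar i corresponds to Irrane e after a consonant, before r.
sanigir ~ sanegel — Ferakar r corresponds to Irrane l word-finally.
Applying these to Ferakar 'lekir':
  lekir → leker   (i→e after a consonant, before r)
  leker → lekel   (r→l word-finally)
So the Irrane cognate is 'lekel'.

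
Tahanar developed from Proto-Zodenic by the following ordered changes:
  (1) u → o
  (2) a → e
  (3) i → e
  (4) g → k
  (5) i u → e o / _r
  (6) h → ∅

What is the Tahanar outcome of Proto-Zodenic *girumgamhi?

keromkeme

Tahanar: *girumgamhi > giromgamhi > giromgemhi > geromgemhe > keromkemhe > keromkeme  (by vowel merger, vowel merger, vowel merger, unconditioned shift, h-loss)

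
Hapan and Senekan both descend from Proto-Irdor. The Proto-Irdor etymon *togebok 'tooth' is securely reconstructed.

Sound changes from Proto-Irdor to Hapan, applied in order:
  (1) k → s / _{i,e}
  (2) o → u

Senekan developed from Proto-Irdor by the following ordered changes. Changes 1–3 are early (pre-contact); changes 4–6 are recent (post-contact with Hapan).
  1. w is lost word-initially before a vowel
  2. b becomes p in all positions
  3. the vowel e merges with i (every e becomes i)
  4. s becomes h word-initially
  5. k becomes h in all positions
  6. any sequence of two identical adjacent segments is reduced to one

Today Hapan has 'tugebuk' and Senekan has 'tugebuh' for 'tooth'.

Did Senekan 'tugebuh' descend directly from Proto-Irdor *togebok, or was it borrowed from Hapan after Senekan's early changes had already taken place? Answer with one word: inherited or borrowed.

If inherited, *togebok would pass through all of Senekan's changes:
Senekan: start from *togebok.
  rule 1: no change — togebok
  rule 2 (unconditioned shift): togebok → togepok
  rule 3 (vowel merger): togepok → togipok
  rule 4: no change — togipok
  rule 5 (unconditioned shift): togipok → togipoh
  rule 6: no change — togipoh
  ⇒ Senekan togipoh
If borrowed from Hapan 'tugebuk' after the early changes, it would undergo only the recent ones:
  rule 4 (debuccalisation): no change (tugebuk)
  rule 5 (unconditioned shift): tugebuk → tugebuh
  rule 6 (degemination): no change (tugebuh)
  ⇒ as a loan: tugebuh
Senekan 'tugebuh' matches the loan outcome 'tugebuh', not the inherited 'togipoh' — it skipped the early Senekan changes, so it was borrowed from Hapan.

borrowed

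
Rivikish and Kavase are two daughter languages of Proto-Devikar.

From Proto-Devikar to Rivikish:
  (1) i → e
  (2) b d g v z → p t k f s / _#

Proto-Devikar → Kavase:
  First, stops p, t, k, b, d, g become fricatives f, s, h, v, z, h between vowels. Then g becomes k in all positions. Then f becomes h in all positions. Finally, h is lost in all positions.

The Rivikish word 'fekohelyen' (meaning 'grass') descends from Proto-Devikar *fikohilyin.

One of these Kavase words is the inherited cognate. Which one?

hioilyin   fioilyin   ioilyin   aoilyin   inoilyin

Kavase: *fikohilyin > fihohilyin > hihohilyin > ioilyin  (by intervocalic lenition, unconditioned shift, h-loss)
The other candidates each miss or misapply at least one Kavase change.

ioilyin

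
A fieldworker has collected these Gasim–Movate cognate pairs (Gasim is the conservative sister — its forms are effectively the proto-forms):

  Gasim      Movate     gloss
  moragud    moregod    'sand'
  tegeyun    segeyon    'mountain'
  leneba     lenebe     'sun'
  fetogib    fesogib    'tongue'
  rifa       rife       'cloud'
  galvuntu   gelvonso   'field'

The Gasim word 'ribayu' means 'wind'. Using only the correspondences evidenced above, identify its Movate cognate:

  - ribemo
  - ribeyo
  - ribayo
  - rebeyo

ribeyo

moragud ~ moregod, galvuntu ~ gelvonso — Gasim a corresponds to Movate e after a consonant, before a consonant other than r, m, n, p, b, f, v.
galvuntu ~ gelvonso — Gasim u corresponds to Movate o word-finally.
Applying these to Gasim 'ribayu':
  ribayu → ribeyu   (a→e after a consonant, before a consonant other than r, m, n, p, b, f, v)
  ribeyu → ribeyo   (u→o word-finally)
So the Movate cognate is 'ribeyo'.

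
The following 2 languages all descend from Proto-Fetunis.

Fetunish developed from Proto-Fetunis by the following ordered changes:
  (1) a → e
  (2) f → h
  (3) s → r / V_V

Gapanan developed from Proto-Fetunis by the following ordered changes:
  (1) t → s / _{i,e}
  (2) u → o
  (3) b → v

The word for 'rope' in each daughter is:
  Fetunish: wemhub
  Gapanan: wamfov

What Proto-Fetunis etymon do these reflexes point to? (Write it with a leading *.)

*wamfub

Position 2: Fetunish has e, Gapanan has a. Gapanan preserves a here (none of its changes turn any other segment into a), so the proto-segment is *a.
Position 4: Fetunish has h, Gapanan has f. Gapanan preserves f here (none of its changes turn any other segment into f), so the proto-segment is *f.
Verify the candidate proto-form against each daughter:
Fetunish: *wamfub
  wamfub → wemfub   [vowel merger]
  wemfub → wemhub   [unconditioned shift]
  wemhub (rule 3 does not apply)
  giving Fetunish wemhub.
Gapanan: *wamfub > wamfob > wamfov  (by vowel merger, unconditioned shift)
Only *wamfub yields all of Fetunish wemhub, Gapanan wamfov.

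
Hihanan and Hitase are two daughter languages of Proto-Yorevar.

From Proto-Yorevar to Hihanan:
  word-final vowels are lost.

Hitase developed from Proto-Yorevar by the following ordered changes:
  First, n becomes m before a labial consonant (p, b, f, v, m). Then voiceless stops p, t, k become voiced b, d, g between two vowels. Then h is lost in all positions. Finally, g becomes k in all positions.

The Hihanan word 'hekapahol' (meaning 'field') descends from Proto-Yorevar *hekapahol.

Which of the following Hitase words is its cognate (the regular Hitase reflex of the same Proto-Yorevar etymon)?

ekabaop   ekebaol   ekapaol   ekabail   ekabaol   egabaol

ekabaol

Hitase: start from *hekapahol.
  rule 1: no change — hekapahol
  rule 2 (intervocalic voicing): hekapahol → hegabahol
  rule 3 (h-loss): hegabahol → egabaol
  rule 4 (unconditioned shift): egabaol → ekabaol
  ⇒ Hitase ekabaol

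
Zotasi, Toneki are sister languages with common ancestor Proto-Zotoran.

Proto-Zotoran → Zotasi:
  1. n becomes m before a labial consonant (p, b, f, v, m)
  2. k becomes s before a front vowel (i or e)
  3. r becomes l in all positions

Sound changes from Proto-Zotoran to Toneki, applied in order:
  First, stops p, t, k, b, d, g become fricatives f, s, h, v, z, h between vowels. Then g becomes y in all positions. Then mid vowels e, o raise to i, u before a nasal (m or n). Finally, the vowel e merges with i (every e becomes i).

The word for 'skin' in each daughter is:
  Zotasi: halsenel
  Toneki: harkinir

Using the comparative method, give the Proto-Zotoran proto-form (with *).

Position 3: Zotasi has l, Toneki has r. Toneki preserves r here (none of its changes turn any other segment into r), so the proto-segment is *r.
Position 7: Zotasi has e, Toneki has i. Zotasi preserves e here (none of its changes turn any other segment into e), so the proto-segment is *e.
Verify the candidate proto-form against each daughter:
Zotasi: start from *harkener.
  rule 1: no change — harkener
  rule 2 (palatalisation): harkener → harsener
  rule 3 (unconditioned shift): harsener → halsenel
  ⇒ Zotasi halsenel
Toneki: start from *harkener.
  rule 1: no change — harkener
  rule 2: no change — harkener
  rule 3 (pre-nasal raising): harkener → harkiner
  rule 4 (vowel merger): harkiner → harkinir
  ⇒ Toneki harkinir
Only *harkener yields all of Zotasi halsenel, Toneki harkinir.

*harkener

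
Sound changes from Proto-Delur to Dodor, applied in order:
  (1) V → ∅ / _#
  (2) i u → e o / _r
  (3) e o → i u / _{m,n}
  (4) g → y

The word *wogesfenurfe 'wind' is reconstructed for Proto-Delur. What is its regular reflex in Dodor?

Dodor: *wogesfenurfe
  wogesfenurfe → wogesfenurf   [apocope]
  wogesfenurf → wogesfenorf   [pre-rhotic lowering]
  wogesfenorf → wogesfinorf   [pre-nasal raising]
  wogesfinorf → woyesfinorf   [unconditioned shift]
  giving Dodor woyesfinorf.

woyesfinorf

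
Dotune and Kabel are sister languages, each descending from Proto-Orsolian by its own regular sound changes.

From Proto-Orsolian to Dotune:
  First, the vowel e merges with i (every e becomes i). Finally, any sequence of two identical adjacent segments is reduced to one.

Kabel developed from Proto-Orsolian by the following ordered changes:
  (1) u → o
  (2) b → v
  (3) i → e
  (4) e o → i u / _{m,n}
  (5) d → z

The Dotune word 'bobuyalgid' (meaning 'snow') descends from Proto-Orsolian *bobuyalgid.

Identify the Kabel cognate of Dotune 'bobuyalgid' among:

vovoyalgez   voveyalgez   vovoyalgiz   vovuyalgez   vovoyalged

vovoyalgez

Kabel: *bobuyalgid
  bobuyalgid → boboyalgid   [vowel merger]
  boboyalgid → vovoyalgid   [unconditioned shift]
  vovoyalgid → vovoyalged   [vowel merger]
  vovoyalged (rule 4 does not apply)
  vovoyalged → vovoyalgez   [unconditioned shift]
  giving Kabel vovoyalgez.
The other candidates each miss or misapply at least one Kabel change.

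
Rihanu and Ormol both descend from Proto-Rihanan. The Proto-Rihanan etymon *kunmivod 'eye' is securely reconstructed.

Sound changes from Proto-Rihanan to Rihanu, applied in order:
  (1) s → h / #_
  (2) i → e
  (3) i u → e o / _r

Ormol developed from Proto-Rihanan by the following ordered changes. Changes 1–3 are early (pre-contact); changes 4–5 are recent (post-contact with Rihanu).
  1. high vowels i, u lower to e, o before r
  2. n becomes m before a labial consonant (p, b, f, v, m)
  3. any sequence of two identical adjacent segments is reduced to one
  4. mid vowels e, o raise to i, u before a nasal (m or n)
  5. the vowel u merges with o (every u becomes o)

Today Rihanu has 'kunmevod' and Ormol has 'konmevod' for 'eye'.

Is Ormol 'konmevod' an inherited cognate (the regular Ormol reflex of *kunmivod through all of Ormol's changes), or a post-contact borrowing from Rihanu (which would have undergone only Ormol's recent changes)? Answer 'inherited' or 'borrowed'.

borrowed

If inherited, *kunmivod would pass through all of Ormol's changes:
Ormol: *kunmivod > kummivod > kumivod > komivod  (by nasal place assimilation, degemination, vowel merger)
If borrowed from Rihanu 'kunmevod' after the early changes, it would undergo only the recent ones:
  rule 4 (pre-nasal raising): no change (kunmevod)
  rule 5 (vowel merger): kunmevod → konmevod
  ⇒ as a loan: konmevod
Ormol 'konmevod' matches the loan outcome 'konmevod', not the inherited 'komivod' — it skipped the early Ormol changes, so it was borrowed from Rihanu.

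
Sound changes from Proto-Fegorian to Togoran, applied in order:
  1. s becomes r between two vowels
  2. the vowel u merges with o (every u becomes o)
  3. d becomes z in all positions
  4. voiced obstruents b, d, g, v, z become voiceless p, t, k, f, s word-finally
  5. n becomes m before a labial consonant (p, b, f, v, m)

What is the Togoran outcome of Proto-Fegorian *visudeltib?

virozeltip

Togoran: *visudeltib
  visudeltib → virudeltib   [rhotacism]
  virudeltib → virodeltib   [vowel merger]
  virodeltib → virozeltib   [unconditioned shift]
  virozeltib → virozeltip   [final devoicing]
  virozeltip (rule 5 does not apply)
  giving Togoran virozeltip.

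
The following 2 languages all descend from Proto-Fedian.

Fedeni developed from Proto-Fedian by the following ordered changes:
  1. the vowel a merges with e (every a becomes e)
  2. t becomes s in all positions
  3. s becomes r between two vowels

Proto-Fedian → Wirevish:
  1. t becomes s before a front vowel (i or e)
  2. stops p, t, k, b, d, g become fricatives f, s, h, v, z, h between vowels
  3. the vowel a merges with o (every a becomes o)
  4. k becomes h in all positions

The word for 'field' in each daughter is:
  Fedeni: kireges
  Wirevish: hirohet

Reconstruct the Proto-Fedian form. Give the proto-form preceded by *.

Position 7: Fedeni has s, Wirevish has t. Wirevish preserves t here (none of its changes turn any other segment into t), so the proto-segment is *t.
Position 1: Fedeni has k, Wirevish has h. Fedeni preserves k here (none of its changes turn any other segment into k), so the proto-segment is *k.
Continuing position by position gives *kiraget; check it forward:
Fedeni: start from *kiraget.
  rule 1 (vowel merger): kiraget → kireget
  rule 2 (unconditioned shift): kireget → kireges
  rule 3: no change — kireges
  ⇒ Fedeni kireges
Wirevish: start from *kiraget.
  rule 1: no change — kiraget
  rule 2 (intervocalic lenition): kiraget → kirahet
  rule 3 (vowel merger): kirahet → kirohet
  rule 4 (unconditioned shift): kirohet → hirohet
  ⇒ Wirevish hirohet
No other proto-form is consistent with every reflex, so the reconstruction is *kiraget.

*kiraget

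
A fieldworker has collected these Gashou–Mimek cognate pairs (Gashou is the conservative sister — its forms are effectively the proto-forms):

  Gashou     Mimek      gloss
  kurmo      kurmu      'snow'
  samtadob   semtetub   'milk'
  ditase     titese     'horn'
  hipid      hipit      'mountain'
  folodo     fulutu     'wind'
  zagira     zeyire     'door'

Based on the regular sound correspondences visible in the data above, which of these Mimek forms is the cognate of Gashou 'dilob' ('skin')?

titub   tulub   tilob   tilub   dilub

tilub

ditase ~ titese — Gashou d corresponds to Mimek t word-initially before a front vowel.
samtadob ~ semtetub — Gashou o corresponds to Mimek u after a consonant, before a labial obstruent.
Applying these to Gashou 'dilob':
  dilob → tilob   (d→t word-initially before a front vowel)
  tilob → tilub   (o→u after a consonant, before a labial obstruent)
So the Mimek cognate is 'tilub'.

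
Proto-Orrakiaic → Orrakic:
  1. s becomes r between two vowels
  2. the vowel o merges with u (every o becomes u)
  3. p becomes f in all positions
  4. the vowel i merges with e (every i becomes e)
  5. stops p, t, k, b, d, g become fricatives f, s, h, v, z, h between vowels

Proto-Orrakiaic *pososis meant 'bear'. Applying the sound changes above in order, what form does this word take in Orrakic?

furures

Orrakic: *pososis
  pososis → pororis   [rhotacism]
  pororis → pururis   [vowel merger]
  pururis → fururis   [unconditioned shift]
  fururis → furures   [vowel merger]
  furures (rule 5 does not apply)
  giving Orrakic furures.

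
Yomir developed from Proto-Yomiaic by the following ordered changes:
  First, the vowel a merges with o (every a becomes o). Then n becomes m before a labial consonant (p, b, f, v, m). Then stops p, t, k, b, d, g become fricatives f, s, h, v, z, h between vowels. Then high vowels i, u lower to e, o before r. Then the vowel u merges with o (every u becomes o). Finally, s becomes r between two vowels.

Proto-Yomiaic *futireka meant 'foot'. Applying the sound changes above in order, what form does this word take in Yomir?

Yomir: *futireka
  futireka → futireko   [vowel merger]
  futireko (rule 2 does not apply)
  futireko → fusireho   [intervocalic lenition]
  fusireho → fusereho   [pre-rhotic lowering]
  fusereho → fosereho   [vowel merger]
  fosereho → forereho   [rhotacism]
  giving Yomir forereho.

forereho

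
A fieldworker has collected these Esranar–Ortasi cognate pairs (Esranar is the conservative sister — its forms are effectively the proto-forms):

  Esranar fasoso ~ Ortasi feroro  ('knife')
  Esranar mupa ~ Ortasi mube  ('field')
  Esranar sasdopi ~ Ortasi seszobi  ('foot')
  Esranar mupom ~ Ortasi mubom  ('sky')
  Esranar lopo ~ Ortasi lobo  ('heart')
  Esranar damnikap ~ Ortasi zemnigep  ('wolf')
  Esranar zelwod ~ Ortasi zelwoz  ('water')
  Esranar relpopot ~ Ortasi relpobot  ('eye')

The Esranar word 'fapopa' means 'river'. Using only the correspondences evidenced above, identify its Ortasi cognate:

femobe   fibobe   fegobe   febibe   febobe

febobe

damnikap ~ zemnigep — Esranar a corresponds to Ortasi e after a consonant, before a labial obstruent.
mupom ~ mubom, lopo ~ lobo — Esranar p corresponds to Ortasi b between vowels (before a back vowel).
mupa ~ mube — Esranar p corresponds to Ortasi b between vowels (before a back vowel).
mupa ~ mube — Esranar a corresponds to Ortasi e word-finally.
Applying these to Esranar 'fapopa':
  fapopa → fepopa   (a→e after a consonant, before a labial obstruent)
  fepopa → febopa   (p→b between vowels (before a back vowel))
  febopa → feboba   (p→b between vowels (before a back vowel))
  feboba → febobe   (a→e word-finally)
So the Ortasi cognate is 'febobe'.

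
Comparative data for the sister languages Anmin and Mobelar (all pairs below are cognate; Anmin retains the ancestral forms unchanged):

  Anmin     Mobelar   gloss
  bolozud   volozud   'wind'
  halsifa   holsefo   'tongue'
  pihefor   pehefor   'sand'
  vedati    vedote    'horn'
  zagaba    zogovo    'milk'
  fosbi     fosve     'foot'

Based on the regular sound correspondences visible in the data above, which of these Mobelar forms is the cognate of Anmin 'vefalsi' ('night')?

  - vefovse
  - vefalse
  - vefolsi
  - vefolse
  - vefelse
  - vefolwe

vefolse

halsifa ~ holsefo, vedati ~ vedote — Anmin a corresponds to Mobelar o after a consonant, before a consonant other than r, m, n, p, b, f, v.
vedati ~ vedote, fosbi ~ fosve — Anmin i corresponds to Mobelar e word-finally.
Applying these to Anmin 'vefalsi':
  vefalsi → vefolsi   (a→o after a consonant, before a consonant other than r, m, n, p, b, f, v)
  vefolsi → vefolse   (i→e word-finally)
So the Mobelar cognate is 'vefolse'.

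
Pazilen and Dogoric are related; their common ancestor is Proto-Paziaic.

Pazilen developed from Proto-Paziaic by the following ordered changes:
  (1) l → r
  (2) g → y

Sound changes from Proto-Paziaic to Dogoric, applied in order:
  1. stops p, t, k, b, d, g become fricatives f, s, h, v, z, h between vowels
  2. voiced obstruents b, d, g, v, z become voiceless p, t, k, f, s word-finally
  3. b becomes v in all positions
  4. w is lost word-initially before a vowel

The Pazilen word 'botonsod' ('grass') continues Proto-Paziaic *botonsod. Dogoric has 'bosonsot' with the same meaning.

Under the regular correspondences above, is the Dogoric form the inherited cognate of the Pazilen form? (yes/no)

no

Derive the expected Dogoric reflex of *botonsod:
Dogoric: *botonsod
  botonsod → bosonsod   [intervocalic lenition]
  bosonsod → bosonsot   [final devoicing]
  bosonsot → vosonsot   [unconditioned shift]
  vosonsot (rule 4 does not apply)
  giving Dogoric vosonsot.
The regular Dogoric reflex would be 'vosonsot', but the attested form is 'bosonsot'. The correspondence is irregular, so they are not cognates (the Dogoric form has a different source).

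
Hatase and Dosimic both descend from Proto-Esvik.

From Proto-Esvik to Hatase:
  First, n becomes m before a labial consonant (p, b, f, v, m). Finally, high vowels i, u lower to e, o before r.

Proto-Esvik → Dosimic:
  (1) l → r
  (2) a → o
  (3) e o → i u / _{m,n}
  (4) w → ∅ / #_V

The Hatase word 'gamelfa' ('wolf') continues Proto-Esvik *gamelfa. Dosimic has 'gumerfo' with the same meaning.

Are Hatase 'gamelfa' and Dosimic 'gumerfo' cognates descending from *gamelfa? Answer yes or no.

yes

Derive the expected Dosimic reflex of *gamelfa:
Dosimic: *gamelfa > gamerfa > gomerfo > gumerfo  (by unconditioned shift, vowel merger, pre-nasal raising)
Dosimic 'gumerfo' matches the regular reflex exactly, so the pair is cognate.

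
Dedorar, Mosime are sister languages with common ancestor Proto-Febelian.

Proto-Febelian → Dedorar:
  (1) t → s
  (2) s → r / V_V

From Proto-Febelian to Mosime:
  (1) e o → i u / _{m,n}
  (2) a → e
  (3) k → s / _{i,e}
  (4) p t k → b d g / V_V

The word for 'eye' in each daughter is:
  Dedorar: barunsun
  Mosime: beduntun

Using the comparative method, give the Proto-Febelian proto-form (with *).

Position 6: Dedorar has s, Mosime has t. Mosime preserves t here (none of its changes turn any other segment into t), so the proto-segment is *t.
Position 2: Dedorar has a, Mosime has e. Dedorar preserves a here (none of its changes turn any other segment into a), so the proto-segment is *a.
Continuing position by position gives *batuntun; check it forward:
Dedorar: *batuntun > basunsun > barunsun  (by unconditioned shift, rhotacism)
Mosime: *batuntun
  batuntun (rule 1 does not apply)
  batuntun → betuntun   [vowel merger]
  betuntun (rule 3 does not apply)
  betuntun → beduntun   [intervocalic voicing]
  giving Mosime beduntun.
No other proto-form is consistent with every reflex, so the reconstruction is *batuntun.

*batuntun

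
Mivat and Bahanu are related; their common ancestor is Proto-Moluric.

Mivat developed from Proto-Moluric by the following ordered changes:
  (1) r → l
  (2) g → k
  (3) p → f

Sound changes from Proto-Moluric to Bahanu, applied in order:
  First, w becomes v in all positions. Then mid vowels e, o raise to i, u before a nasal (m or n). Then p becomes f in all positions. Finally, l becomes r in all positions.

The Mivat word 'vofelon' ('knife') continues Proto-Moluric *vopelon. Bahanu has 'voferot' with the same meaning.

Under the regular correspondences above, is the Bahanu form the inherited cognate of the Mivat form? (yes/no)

no

Derive the expected Bahanu reflex of *vopelon:
Bahanu: *vopelon > vopelun > vofelun > voferun  (by pre-nasal raising, unconditioned shift, unconditioned shift)
The regular Bahanu reflex would be 'voferun', but the attested form is 'voferot'. The correspondence is irregular, so they are not cognates (the Bahanu form has a different source).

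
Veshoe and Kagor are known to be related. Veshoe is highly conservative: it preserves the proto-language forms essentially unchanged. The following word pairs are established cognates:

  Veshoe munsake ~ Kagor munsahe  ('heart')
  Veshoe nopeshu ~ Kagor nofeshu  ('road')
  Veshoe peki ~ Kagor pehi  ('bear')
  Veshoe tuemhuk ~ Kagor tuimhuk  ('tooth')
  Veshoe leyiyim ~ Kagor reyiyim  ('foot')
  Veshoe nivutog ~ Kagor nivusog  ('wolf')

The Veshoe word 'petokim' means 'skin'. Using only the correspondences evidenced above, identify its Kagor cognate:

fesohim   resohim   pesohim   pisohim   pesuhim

nivutog ~ nivusog — Veshoe t corresponds to Kagor s between vowels (before a back vowel).
peki ~ pehi — Veshoe k corresponds to Kagor h between vowels (before a front vowel).
Applying these to Veshoe 'petokim':
  petokim → pesokim   (t→s between vowels (before a back vowel))
  pesokim → pesohim   (k→h between vowels (before a front vowel))
So the Kagor cognate is 'pesohim'.

pesohim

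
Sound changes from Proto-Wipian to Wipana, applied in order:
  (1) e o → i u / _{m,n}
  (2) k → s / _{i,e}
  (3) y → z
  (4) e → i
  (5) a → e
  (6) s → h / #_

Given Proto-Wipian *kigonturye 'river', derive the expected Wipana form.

higunturzi

Wipana: *kigonturye
  kigonturye → kigunturye   [pre-nasal raising]
  kigunturye → sigunturye   [palatalisation]
  sigunturye → sigunturze   [unconditioned shift]
  sigunturze → sigunturzi   [vowel merger]
  sigunturzi (rule 5 does not apply)
  sigunturzi → higunturzi   [debuccalisation]
  giving Wipana higunturzi.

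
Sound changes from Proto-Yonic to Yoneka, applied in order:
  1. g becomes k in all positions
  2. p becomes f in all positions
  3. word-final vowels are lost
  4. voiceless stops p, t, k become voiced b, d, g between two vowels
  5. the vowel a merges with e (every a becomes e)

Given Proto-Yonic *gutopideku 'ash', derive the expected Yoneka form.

kudofidek

Yoneka: *gutopideku
  gutopideku → kutopideku   [unconditioned shift]
  kutopideku → kutofideku   [unconditioned shift]
  kutofideku → kutofidek   [apocope]
  kutofidek → kudofidek   [intervocalic voicing]
  kudofidek (rule 5 does not apply)
  giving Yoneka kudofidek.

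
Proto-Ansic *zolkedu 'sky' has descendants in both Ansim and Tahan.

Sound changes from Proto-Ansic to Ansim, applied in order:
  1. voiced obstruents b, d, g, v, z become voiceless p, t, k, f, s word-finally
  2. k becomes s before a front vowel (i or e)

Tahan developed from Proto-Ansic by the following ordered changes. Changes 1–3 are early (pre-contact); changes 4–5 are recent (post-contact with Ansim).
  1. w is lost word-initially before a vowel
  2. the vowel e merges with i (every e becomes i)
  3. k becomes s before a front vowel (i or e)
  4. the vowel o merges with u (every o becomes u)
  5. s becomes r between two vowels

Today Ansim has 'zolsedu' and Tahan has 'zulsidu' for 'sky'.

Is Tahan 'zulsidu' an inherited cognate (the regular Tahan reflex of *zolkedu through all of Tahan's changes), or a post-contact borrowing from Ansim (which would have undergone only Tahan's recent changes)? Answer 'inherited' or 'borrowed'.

inherited

If inherited, *zolkedu would pass through all of Tahan's changes:
Tahan: *zolkedu > zolkidu > zolsidu > zulsidu  (by vowel merger, palatalisation, vowel merger)
If borrowed from Ansim 'zolsedu' after the early changes, it would undergo only the recent ones:
  rule 4 (vowel merger): zolsedu → zulsedu
  rule 5 (rhotacism): no change (zulsedu)
  ⇒ as a loan: zulsedu
Tahan 'zulsidu' matches the inherited outcome exactly, so it is an inherited cognate, not a loan.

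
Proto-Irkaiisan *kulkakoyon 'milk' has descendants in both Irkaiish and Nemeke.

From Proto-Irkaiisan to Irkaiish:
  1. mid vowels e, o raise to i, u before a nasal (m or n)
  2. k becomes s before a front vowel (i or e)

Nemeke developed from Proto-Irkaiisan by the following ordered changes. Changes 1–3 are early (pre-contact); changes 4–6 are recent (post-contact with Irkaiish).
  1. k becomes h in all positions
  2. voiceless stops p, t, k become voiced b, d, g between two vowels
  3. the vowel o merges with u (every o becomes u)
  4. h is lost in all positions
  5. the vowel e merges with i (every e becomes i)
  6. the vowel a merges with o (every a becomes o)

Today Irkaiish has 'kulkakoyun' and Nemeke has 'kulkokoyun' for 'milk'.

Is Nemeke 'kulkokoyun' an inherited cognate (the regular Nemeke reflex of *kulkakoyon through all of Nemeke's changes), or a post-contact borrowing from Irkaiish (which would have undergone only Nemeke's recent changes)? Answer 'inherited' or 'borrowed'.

borrowed

If inherited, *kulkakoyon would pass through all of Nemeke's changes:
Nemeke: start from *kulkakoyon.
  rule 1 (unconditioned shift): kulkakoyon → hulhahoyon
  rule 2: no change — hulhahoyon
  rule 3 (vowel merger): hulhahoyon → hulhahuyun
  rule 4 (h-loss): hulhahuyun → ulauyun
  rule 5: no change — ulauyun
  rule 6 (vowel merger): ulauyun → ulouyun
  ⇒ Nemeke ulouyun
If borrowed from Irkaiish 'kulkakoyun' after the early changes, it would undergo only the recent ones:
  rule 4 (h-loss): no change (kulkakoyun)
  rule 5 (vowel merger): no change (kulkakoyun)
  rule 6 (vowel merger): kulkakoyun → kulkokoyun
  ⇒ as a loan: kulkokoyun
Nemeke 'kulkokoyun' matches the loan outcome 'kulkokoyun', not the inherited 'ulouyun' — it skipped the early Nemeke changes, so it was borrowed from Irkaiish.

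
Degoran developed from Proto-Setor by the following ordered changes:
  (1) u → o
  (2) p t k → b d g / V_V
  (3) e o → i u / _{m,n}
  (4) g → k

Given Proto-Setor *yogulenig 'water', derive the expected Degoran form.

Degoran: *yogulenig > yogolenig > yogolinig > yokolinik  (by vowel merger, pre-nasal raising, unconditioned shift)

yokolinik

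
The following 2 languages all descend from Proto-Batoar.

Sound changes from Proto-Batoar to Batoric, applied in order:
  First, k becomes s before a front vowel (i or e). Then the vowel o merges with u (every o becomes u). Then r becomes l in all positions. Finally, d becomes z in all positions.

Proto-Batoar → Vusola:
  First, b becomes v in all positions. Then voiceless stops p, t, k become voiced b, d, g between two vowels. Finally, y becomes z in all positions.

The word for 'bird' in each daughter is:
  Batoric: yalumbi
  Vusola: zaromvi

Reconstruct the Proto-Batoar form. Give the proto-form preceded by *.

*yarombi

Position 1: Batoric has y, Vusola has z. Batoric preserves y here (none of its changes turn any other segment into y), so the proto-segment is *y.
Position 4: Batoric has u, Vusola has o. Vusola preserves o here (none of its changes turn any other segment into o), so the proto-segment is *o.
This points to *yarombi. Verify forward in each daughter:
Batoric: start from *yarombi.
  rule 1: no change — yarombi
  rule 2 (vowel merger): yarombi → yarumbi
  rule 3 (unconditioned shift): yarumbi → yalumbi
  rule 4: no change — yalumbi
  ⇒ Batoric yalumbi
Vusola: start from *yarombi.
  rule 1 (unconditioned shift): yarombi → yaromvi
  rule 2: no change — yaromvi
  rule 3 (unconditioned shift): yaromvi → zaromvi
  ⇒ Vusola zaromvi
*yarombi is the unique common source.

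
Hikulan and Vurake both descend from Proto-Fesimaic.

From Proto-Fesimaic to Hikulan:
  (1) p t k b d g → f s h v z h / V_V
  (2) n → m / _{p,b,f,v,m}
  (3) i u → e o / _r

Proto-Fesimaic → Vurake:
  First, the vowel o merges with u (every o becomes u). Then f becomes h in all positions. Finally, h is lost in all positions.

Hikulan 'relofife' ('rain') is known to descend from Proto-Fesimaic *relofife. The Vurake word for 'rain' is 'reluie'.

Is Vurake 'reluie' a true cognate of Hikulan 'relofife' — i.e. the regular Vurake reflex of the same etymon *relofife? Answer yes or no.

Derive the expected Vurake reflex of *relofife:
Vurake: start from *relofife.
  rule 1 (vowel merger): relofife → relufife
  rule 2 (unconditioned shift): relufife → reluhihe
  rule 3 (h-loss): reluhihe → reluie
  ⇒ Vurake reluie
Vurake 'reluie' matches the regular reflex exactly, so the pair is cognate.

yes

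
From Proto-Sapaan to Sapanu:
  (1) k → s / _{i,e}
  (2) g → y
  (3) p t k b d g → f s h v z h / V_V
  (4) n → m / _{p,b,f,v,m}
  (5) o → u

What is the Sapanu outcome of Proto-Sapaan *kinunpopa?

sinumpufa

Sapanu: start from *kinunpopa.
  rule 1 (palatalisation): kinunpopa → sinunpopa
  rule 2: no change — sinunpopa
  rule 3 (intervocalic lenition): sinunpopa → sinunpofa
  rule 4 (nasal place assimilation): sinunpofa → sinumpofa
  rule 5 (vowel merger): sinumpofa → sinumpufa
  ⇒ Sapanu sinumpufa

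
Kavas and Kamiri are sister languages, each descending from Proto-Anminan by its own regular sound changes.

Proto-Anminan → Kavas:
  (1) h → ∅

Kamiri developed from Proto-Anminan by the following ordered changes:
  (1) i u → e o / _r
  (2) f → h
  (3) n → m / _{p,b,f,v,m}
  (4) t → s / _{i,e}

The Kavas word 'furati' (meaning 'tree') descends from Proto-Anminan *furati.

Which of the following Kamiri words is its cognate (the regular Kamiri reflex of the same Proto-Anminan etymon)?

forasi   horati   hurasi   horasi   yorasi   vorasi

horasi

Kamiri: start from *furati.
  rule 1 (pre-rhotic lowering): furati → forati
  rule 2 (unconditioned shift): forati → horati
  rule 3: no change — horati
  rule 4 (palatalisation): horati → horasi
  ⇒ Kamiri horasi
Among the options, 'horasi' alone shows every Kamiri change applied in order.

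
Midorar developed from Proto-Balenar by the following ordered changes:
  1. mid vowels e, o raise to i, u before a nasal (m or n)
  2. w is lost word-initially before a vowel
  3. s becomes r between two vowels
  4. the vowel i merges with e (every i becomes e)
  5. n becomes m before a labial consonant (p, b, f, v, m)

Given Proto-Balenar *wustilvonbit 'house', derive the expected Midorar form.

ustelvumbet

Midorar: start from *wustilvonbit.
  rule 1 (pre-nasal raising): wustilvonbit → wustilvunbit
  rule 2 (glide loss): wustilvunbit → ustilvunbit
  rule 3: no change — ustilvunbit
  rule 4 (vowel merger): ustilvunbit → ustelvunbet
  rule 5 (nasal place assimilation): ustelvunbet → ustelvumbet
  ⇒ Midorar ustelvumbet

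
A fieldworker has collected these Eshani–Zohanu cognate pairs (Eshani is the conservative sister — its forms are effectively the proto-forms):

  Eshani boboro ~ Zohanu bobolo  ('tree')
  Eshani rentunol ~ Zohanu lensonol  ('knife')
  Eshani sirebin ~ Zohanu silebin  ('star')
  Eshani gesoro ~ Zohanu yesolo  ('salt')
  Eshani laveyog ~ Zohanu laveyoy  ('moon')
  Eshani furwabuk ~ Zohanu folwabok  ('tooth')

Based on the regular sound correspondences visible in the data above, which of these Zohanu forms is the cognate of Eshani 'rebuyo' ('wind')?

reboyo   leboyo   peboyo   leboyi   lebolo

leboyo

rentunol ~ lensonol — Eshani r corresponds to Zohanu l word-initially before a front vowel.
furwabuk ~ folwabok — Eshani u corresponds to Zohanu o after a consonant, before a consonant other than r, m, n, p, b, f, v.
Applying these to Eshani 'rebuyo':
  rebuyo → lebuyo   (r→l word-initially before a front vowel)
  lebuyo → leboyo   (u→o after a consonant, before a consonant other than r, m, n, p, b, f, v)
So the Zohanu cognate is 'leboyo'.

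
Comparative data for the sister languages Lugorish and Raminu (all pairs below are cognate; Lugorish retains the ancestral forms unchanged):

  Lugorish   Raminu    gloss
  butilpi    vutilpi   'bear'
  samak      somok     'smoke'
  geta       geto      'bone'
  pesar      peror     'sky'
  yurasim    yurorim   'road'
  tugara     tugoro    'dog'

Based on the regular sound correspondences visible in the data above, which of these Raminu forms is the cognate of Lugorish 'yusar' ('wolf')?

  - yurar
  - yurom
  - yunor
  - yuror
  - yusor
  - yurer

yuror

pesar ~ peror — Lugorish s corresponds to Raminu r between vowels (before a back vowel).
pesar ~ peror, tugara ~ tugoro — Lugorish a corresponds to Raminu o after a consonant, before r.
Applying these to Lugorish 'yusar':
  yusar → yurar   (s→r between vowels (before a back vowel))
  yurar → yuror   (a→o after a consonant, before r)
So the Raminu cognate is 'yuror'.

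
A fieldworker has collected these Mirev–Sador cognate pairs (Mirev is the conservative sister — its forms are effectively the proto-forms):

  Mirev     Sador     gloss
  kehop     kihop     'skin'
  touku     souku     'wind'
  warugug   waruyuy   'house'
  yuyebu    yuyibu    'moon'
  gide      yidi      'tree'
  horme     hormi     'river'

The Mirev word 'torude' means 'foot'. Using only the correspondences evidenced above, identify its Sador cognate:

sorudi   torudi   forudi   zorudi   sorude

touku ~ souku — Mirev t corresponds to Sador s word-initially before a back vowel.
gide ~ yidi, horme ~ hormi — Mirev e corresponds to Sador i word-finally.
Applying these to Mirev 'torude':
  torude → sorude   (t→s word-initially before a back vowel)
  sorude → sorudi   (e→i word-finally)
So the Sador cognate is 'sorudi'.

sorudi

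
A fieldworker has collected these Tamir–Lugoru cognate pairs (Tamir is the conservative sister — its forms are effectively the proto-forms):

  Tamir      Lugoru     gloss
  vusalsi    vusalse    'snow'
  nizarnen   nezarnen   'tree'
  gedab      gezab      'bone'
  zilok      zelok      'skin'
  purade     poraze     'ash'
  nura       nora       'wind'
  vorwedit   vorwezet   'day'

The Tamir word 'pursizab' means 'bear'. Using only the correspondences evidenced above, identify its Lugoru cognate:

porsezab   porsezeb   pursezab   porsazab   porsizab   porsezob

porsezab

purade ~ poraze, nura ~ nora — Tamir u corresponds to Lugoru o after a consonant, before r.
nizarnen ~ nezarnen, zilok ~ zelok — Tamir i corresponds to Lugoru e after a consonant, before a consonant other than r, m, n, p, b, f, v.
Applying these to Tamir 'pursizab':
  pursizab → porsizab   (u→o after a consonant, before r)
  porsizab → porsezab   (i→e after a consonant, before a consonant other than r, m, n, p, b, f, v)
So the Lugoru cognate is 'porsezab'.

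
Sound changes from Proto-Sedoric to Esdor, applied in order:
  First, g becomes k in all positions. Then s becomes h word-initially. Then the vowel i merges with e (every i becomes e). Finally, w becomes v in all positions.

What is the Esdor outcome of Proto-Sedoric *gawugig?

Esdor: *gawugig > kawukik > kawukek > kavukek  (by unconditioned shift, vowel merger, unconditioned shift)

kavukek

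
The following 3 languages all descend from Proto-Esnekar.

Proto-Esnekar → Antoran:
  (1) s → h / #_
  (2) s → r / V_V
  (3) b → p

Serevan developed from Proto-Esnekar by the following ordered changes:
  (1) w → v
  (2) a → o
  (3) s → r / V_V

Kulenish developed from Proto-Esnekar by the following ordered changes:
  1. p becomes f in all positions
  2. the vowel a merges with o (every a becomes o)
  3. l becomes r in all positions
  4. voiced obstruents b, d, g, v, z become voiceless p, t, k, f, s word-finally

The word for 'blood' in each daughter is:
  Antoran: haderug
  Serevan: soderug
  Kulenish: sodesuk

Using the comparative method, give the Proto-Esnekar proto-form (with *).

*sadesug

Position 5: Antoran has r, Serevan has r, Kulenish has s. Taking the neighbouring segments as reconstructed: Antoran r could go back to *s or *r; Serevan r could go back to *s or *r; Kulenish s can only go back to *s — the one source consistent with every daughter is *s.
Position 1: Antoran has h, Serevan has s, Kulenish has s. Serevan preserves s here (none of its changes turn any other segment into s), so the proto-segment is *s.
Position 2: Antoran has a, Serevan has o, Kulenish has o. Antoran preserves a here (none of its changes turn any other segment into a), so the proto-segment is *a.
Verify the candidate proto-form against each daughter:
Antoran: *sadesug
  sadesug → hadesug   [debuccalisation]
  hadesug → haderug   [rhotacism]
  haderug (rule 3 does not apply)
  giving Antoran haderug.
Serevan: *sadesug > sodesug > soderug  (by vowel merger, rhotacism)
Kulenish: start from *sadesug.
  rule 1: no change — sadesug
  rule 2 (vowel merger): sadesug → sodesug
  rule 3: no change — sodesug
  rule 4 (final devoicing): sodesug → sodesuk
  ⇒ Kulenish sodesuk
Only *sadesug yields all of Antoran haderug, Serevan soderug, Kulenish sodesuk.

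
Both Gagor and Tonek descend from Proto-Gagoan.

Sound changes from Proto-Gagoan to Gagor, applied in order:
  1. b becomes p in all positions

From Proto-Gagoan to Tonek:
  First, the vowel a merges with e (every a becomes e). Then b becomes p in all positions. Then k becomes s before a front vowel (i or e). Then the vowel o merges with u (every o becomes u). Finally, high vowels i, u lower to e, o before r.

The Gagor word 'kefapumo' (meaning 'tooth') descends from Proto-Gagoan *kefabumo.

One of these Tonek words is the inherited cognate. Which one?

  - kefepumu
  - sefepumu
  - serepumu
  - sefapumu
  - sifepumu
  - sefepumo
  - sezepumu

sefepumu

Tonek: *kefabumo > kefebumo > kefepumo > sefepumo > sefepumu  (by vowel merger, unconditioned shift, palatalisation, vowel merger)
The other candidates each miss or misapply at least one Tonek change.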